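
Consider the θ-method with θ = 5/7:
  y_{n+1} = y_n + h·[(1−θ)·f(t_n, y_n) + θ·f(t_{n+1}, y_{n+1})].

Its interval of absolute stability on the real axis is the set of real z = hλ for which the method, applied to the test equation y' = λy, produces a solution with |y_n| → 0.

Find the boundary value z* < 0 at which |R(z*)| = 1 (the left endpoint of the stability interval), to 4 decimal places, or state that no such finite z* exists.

(−∞, 0) — no finite endpoint.

With y'=λy (z=hλ):
  y_{n+1} = y_n + z·[2/7·y_n + 5/7·y_{n+1}] ⇒ (1 − 5/7z)y_{n+1} = (1 + 2/7z)y_n
  R(z) = (1 + 2/7z)/(1 − 5/7z).

Boundary: |R(x)|=1, x<0.
x=-1.1: |R|=0.3840
x=-2: |R|=0.1765
x=-10: |R|=0.2281
x=-100: |R|=0.3807
θ=5/7≥1/2 ⇒ |1+2/7x|<|1−5/7x| ∀x<0 ⇒ interval (−∞,0).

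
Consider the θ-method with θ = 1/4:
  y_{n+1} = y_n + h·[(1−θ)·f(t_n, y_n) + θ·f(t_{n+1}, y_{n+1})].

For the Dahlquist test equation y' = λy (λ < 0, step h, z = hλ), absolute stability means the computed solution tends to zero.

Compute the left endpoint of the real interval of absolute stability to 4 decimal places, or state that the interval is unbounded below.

On y'=λy, z=hλ:
  y_{n+1} = y_n + z·[3/4·y_n + 1/4·y_{n+1}] ⇒ (1 − 1/4z)y_{n+1} = (1 + 3/4z)y_n
  ⇒ R(z) = (1 + 3/4z)/(1 − 1/4z).

Need |R(x)|<1, x<0.
x=-1.37: |R|=0.0205
R=−1: 1+3/4x = −1+1/4x ⇒ -1/2x=2 ⇒ x=2/(-1/2)=-4.0000
Confirm numerically:
  x=-3.178: |R|=0.77097 <1
  x=-2.668: |R|=0.60048 <1
  x=-2.367: |R|=0.48704 <1
  x=-2.049: |R|=0.35493 <1
  x=-4.267: |R|=1.06459 >1
  x=-4.035: |R|=1.00871 >1
Interval (-4.0000, 0).

left endpoint -4.0000.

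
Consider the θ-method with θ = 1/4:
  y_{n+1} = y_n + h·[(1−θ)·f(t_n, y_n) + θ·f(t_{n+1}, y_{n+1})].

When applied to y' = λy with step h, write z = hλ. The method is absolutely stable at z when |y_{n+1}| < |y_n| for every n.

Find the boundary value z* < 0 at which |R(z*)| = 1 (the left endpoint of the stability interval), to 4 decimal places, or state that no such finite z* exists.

left endpoint -4.0000.

On y'=λy, z=hλ:
  y_{n+1} = y_n + z·[3/4·y_n + 1/4·y_{n+1}] ⇒ (1 − 1/4z)y_{n+1} = (1 + 3/4z)y_n
  ⇒ R(z) = (1 + 3/4z)/(1 − 1/4z).

Need |R(x)|<1, x<0.
x=-1.09: |R|=0.1434
R=−1: 1+3/4x = −1+1/4x ⇒ -1/2x=2 ⇒ x=2/(-1/2)=-4.0000
Confirm numerically:
  x=-2.761: |R|=0.63349 <1
  x=-2.537: |R|=0.55239 <1
  x=-2.379: |R|=0.49177 <1
  x=-4.548: |R|=1.12822 >1
  x=-4.026: |R|=1.00648 >1
So |R|<1 on (-4.0000, 0).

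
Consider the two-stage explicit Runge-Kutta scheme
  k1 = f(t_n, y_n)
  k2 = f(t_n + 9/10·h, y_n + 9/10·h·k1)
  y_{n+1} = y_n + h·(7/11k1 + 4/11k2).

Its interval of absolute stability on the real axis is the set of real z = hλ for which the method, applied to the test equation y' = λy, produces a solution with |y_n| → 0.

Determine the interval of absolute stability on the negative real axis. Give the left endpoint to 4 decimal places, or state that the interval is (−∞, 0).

Test eqn y'=λy, z=hλ:
  k1=λy_n ⇒ h·k1=z·y_n;  k2=λ(1+9/10z)y_n ⇒ h·k2=z(1+9/10z)y_n
  y_{n+1}/y_n = 1 + 7/11z + 4/11z(1+9/10z) = 1 + z + 18/55z²
  R(z) = 1 + z + 18/55z².

Need |R(x)|<1, x<0.
x=-0.37: |R|=0.6748
R=1: x+18/55x²=0 ⇒ x=−55/18=-3.0556; min R=1−1/(4·18/55)=0.2361>−1
Confirm numerically:
  x=-2.920: |R|=0.87046 <1
  x=-2.153: |R|=0.36404 <1
  x=-1.928: |R|=0.28853 <1
  x=-1.494: |R|=0.23648 <1
  x=-3.468: |R|=1.46812 >1
  x=-3.273: |R|=1.23292 >1
Stable set (-3.0556, 0).

z∈(-3.0556,0).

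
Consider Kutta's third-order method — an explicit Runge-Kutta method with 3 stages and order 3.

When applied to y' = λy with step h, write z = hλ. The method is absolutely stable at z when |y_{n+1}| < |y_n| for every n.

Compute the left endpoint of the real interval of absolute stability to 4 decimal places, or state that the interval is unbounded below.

left endpoint -2.5127.

On y'=λy, z=hλ:
  order 3, 3-stage ⇒ R(z)=1+z+z^2/2+z^3/6
  (e.g. R(-1.61)=-0.00950, |R|=0.00950)

Boundary: |R(x)|=1, x<0.
x=-1.61: |R|=0.0095
|R(-1.42)|=0.1110 |R(-1.21)|=0.2268 |R(-0.59)|=0.5498
Bisect:
  x_lo=-3.3335 |R|=2.9512  x_hi=-0.2918 |R|=0.7466
  mid=-1.81267 |R|=0.16246 →hi
  mid=-2.57309 |R|=1.10200 →lo
  mid=-2.19288 |R|=0.54601 →hi
  mid=-2.38298 |R|=0.79902 →hi
  mid=-2.47804 |R|=0.94383 →hi
  mid=-2.52556 |R|=1.02120 →lo
  mid=-2.50180 |R|=0.98209 →hi
  mid=-2.51368 |R|=1.00154 →lo
  mid=-2.50774 |R|=0.99179 →hi
  mid=-2.51071 |R|=0.99666 →hi
  ...
  [-2.51275,-2.51257] ⇒ x*=-2.5127
Stable set (-2.5127, 0).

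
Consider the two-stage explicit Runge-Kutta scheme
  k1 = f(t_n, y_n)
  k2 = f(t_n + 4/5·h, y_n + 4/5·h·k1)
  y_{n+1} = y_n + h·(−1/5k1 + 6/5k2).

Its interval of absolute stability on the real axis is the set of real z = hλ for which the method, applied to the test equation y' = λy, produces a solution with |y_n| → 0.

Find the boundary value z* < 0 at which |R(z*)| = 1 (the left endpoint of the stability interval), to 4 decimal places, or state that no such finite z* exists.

On y'=λy, z=hλ:
  k1=λy_n ⇒ h·k1=z·y_n;  k2=λ(1+4/5z)y_n ⇒ h·k2=z(1+4/5z)y_n
  y_{n+1}/y_n = 1 − 1/5z + 6/5z(1+4/5z) = 1 + z + 24/25z²
  R(z) = 1 + z + 24/25z².

Need |R(x)|<1, x<0.
x=-0.94: |R|=0.9083
R=1: x+24/25x²=0 ⇒ x=−25/24=-1.0417; min R=1−1/(4·24/25)=0.7396>−1
Confirm numerically:
  x=-0.628: |R|=0.75061 <1
  x=-0.508: |R|=0.73974 <1
  x=-0.459: |R|=0.74325 <1
  x=-0.420: |R|=0.74934 <1
  x=-1.641: |R|=1.94417 >1
  x=-1.500: |R|=1.66000 >1
  x=-1.269: |R|=1.27695 >1
Stable set (-1.0417, 0).

z* = -1.0417.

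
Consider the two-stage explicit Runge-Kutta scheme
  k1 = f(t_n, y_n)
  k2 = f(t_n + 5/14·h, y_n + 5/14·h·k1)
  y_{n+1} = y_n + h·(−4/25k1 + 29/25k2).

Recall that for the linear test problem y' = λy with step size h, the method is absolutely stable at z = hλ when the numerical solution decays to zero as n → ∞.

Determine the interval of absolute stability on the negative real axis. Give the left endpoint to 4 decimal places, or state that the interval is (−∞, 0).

Set f=λy, z=hλ:
  k1=λy_n ⇒ h·k1=z·y_n;  k2=λ(1+5/14z)y_n ⇒ h·k2=z(1+5/14z)y_n
  y_{n+1}/y_n = 1 − 4/25z + 29/25z(1+5/14z) = 1 + z + 29/70z²
  ⇒ R(z) = 1 + z + 29/70z².

Need |R(x)|<1, x<0.
x=-1.51: |R|=0.4346
R=1: x+29/70x²=0 ⇒ x=−70/29=-2.4138; min R=1−1/(4·29/70)=0.3966>−1
Confirm numerically:
  x=-2.230: |R|=0.83020 <1
  x=-2.090: |R|=0.71964 <1
  x=-1.926: |R|=0.61078 <1
  x=-2.815: |R|=1.46789 >1
  x=-2.626: |R|=1.23086 >1
So |R|<1 on (-2.4138, 0).

z∈(-2.4138,0).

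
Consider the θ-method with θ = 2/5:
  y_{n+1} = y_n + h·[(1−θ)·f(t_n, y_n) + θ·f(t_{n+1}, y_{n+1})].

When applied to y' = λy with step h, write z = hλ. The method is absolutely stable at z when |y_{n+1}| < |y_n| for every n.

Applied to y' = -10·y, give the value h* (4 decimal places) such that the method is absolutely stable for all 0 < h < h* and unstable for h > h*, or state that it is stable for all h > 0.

(-10.0000,0); λ=-10 ⇒ h* = (10)/10 = 1.0000.

On y'=λy, z=hλ:
  y_{n+1} = y_n + z·[3/5·y_n + 2/5·y_{n+1}] ⇒ (1 − 2/5z)y_{n+1} = (1 + 3/5z)y_n
  R(z) = (1 + 3/5z)/(1 − 2/5z).

Solve |R(x)|<1 on ℝ⁻.
x=-0.32: |R|=0.7163
R=−1: 1+3/5x = −1+2/5x ⇒ -1/5x=2 ⇒ x=2/(-1/5)=-10.0000
Confirm numerically:
  x=-8.583: |R|=0.93607 <1
  x=-5.721: |R|=0.73975 <1
  x=-4.726: |R|=0.63507 <1
  x=-4.498: |R|=0.60689 <1
  x=-10.231: |R|=1.00907 >1
  x=-10.226: |R|=1.00888 >1
Interval (-10.0000, 0).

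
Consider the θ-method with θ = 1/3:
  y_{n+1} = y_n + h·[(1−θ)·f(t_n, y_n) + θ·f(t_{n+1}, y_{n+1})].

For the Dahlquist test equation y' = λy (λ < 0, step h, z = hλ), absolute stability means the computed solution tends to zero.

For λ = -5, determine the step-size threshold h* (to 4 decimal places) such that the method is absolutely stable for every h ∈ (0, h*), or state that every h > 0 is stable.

(-6.0000,0); λ=-5 ⇒ h* = (6)/5 = 1.2000.

On y'=λy, z=hλ:
  y_{n+1} = y_n + z·[2/3·y_n + 1/3·y_{n+1}] ⇒ (1 − 1/3z)y_{n+1} = (1 + 2/3z)y_n
  Hence R(z) = (1 + 2/3z)/(1 − 1/3z).

Find x<0 with |R(x)|<1.
x=-1.34: |R|=0.0737
R=−1: 1+2/3x = −1+1/3x ⇒ -1/3x=2 ⇒ x=2/(-1/3)=-6.0000
Confirm numerically:
  x=-5.650: |R|=0.95954 <1
  x=-3.797: |R|=0.67589 <1
  x=-3.668: |R|=0.65027 <1
  x=-2.481: |R|=0.35796 <1
  x=-6.393: |R|=1.04184 >1
  x=-6.023: |R|=1.00255 >1
So |R|<1 on (-6.0000, 0).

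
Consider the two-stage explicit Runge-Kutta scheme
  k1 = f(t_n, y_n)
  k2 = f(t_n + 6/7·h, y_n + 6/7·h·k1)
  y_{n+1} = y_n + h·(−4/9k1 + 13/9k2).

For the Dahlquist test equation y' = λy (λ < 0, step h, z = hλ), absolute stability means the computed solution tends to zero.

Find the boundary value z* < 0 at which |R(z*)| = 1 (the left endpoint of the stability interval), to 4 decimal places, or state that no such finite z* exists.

z* = -0.8077.

With y'=λy (z=hλ):
  k1=λy_n ⇒ h·k1=z·y_n;  k2=λ(1+6/7z)y_n ⇒ h·k2=z(1+6/7z)y_n
  y_{n+1}/y_n = 1 − 4/9z + 13/9z(1+6/7z) = 1 + z + 26/21z²
  Hence R(z) = 1 + z + 26/21z².

Find x<0 with |R(x)|<1.
x=-1.42: |R|=2.0765
R=1: x+26/21x²=0 ⇒ x=−21/26=-0.8077; min R=1−1/(4·26/21)=0.7981>−1
Confirm numerically:
  x=-0.666: |R|=0.88316 <1
  x=-0.647: |R|=0.87128 <1
  x=-0.492: |R|=0.80770 <1
  x=-0.395: |R|=0.79817 <1
  x=-1.349: |R|=1.90409 >1
  x=-1.192: |R|=1.56716 >1
Stable set (-0.8077, 0).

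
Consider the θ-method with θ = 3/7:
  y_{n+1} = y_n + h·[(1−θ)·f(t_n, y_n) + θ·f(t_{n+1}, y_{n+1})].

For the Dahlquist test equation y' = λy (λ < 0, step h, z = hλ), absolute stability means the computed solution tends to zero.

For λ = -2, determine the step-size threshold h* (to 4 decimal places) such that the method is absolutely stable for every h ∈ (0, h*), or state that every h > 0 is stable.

Test eqn y'=λy, z=hλ:
  y_{n+1} = y_n + z·[4/7·y_n + 3/7·y_{n+1}] ⇒ (1 − 3/7z)y_{n+1} = (1 + 4/7z)y_n
  so R(z) = (1 + 4/7z)/(1 − 3/7z).

Need |R(x)|<1, x<0.
x=-0.33: |R|=0.7109
R=−1: 1+4/7x = −1+3/7x ⇒ -1/7x=2 ⇒ x=2/(-1/7)=-14.0000
Confirm numerically:
  x=-13.812: |R|=0.99612 <1
  x=-13.144: |R|=0.98156 <1
  x=-9.448: |R|=0.87121 <1
  x=-14.349: |R|=1.00697 >1
  x=-14.331: |R|=1.00662 >1
Interval (-14.0000, 0).

(-14.0000,0); λ=-2 ⇒ h* = (14)/2 = 7.0000.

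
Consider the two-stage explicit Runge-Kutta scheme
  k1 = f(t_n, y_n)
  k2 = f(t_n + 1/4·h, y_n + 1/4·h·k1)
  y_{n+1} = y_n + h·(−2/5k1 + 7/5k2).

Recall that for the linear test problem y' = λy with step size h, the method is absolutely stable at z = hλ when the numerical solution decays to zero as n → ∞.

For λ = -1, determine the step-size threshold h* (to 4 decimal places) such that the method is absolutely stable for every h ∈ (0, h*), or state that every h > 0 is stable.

Test eqn y'=λy, z=hλ:
  k1=λy_n ⇒ h·k1=z·y_n;  k2=λ(1+1/4z)y_n ⇒ h·k2=z(1+1/4z)y_n
  y_{n+1}/y_n = 1 − 2/5z + 7/5z(1+1/4z) = 1 + z + 7/20z²
  R(z) = 1 + z + 7/20z².

Boundary: |R(x)|=1, x<0.
x=-0.39: |R|=0.6632
R=1: x+7/20x²=0 ⇒ x=−20/7=-2.8571; min R=1−1/(4·7/20)=0.2857>−1
Confirm numerically:
  x=-2.803: |R|=0.94688 <1
  x=-2.614: |R|=0.77755 <1
  x=-2.126: |R|=0.45596 <1
  x=-1.602: |R|=0.29624 <1
  x=-3.440: |R|=1.70176 >1
  x=-3.247: |R|=1.44305 >1
  x=-3.104: |R|=1.26819 >1
Stable set (-2.8571, 0).

(-2.8571,0); λ=-1 ⇒ h* = (20/7)/1 = 2.8571.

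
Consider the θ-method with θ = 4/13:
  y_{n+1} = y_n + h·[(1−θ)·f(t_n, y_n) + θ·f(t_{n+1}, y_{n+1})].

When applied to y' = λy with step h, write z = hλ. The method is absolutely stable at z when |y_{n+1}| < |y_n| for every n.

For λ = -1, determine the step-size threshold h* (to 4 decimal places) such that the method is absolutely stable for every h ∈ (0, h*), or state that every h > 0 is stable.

Test eqn y'=λy, z=hλ:
  y_{n+1} = y_n + z·[9/13·y_n + 4/13·y_{n+1}] ⇒ (1 − 4/13z)y_{n+1} = (1 + 9/13z)y_n
  Hence R(z) = (1 + 9/13z)/(1 − 4/13z).

Need |R(x)|<1, x<0.
x=-1.57: |R|=0.0586
R=−1: 1+9/13x = −1+4/13x ⇒ -5/13x=2 ⇒ x=2/(-5/13)=-5.2000
Confirm numerically:
  x=-4.258: |R|=0.84317 <1
  x=-3.981: |R|=0.78928 <1
  x=-3.872: |R|=0.76692 <1
  x=-3.777: |R|=0.74687 <1
  x=-5.372: |R|=1.02494 >1
  x=-5.256: |R|=1.00823 >1
Stable set (-5.2000, 0).

(-5.2000,0); λ=-1 ⇒ h* = (26/5)/1 = 5.2000.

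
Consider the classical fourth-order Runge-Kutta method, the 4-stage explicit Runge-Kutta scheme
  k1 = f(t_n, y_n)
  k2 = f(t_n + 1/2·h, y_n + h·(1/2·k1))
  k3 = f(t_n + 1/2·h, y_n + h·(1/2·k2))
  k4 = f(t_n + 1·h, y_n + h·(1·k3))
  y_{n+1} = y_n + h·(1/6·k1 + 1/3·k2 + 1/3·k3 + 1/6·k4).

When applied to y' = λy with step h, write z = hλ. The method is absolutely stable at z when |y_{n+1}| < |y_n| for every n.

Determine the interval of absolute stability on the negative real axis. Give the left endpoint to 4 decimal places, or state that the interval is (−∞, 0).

Set f=λy, z=hλ:
  order 4, 4-stage ⇒ R(z)=1+z+z^2/2+z^3/6+z^4/24
  (e.g. R(-1.78)=0.28252, |R|=0.28252)

Find x<0 with |R(x)|<1.
x=-1.78: |R|=0.2825
|R(-2.51)|=0.6583 |R(-2.13)|=0.3855 |R(-1.46)|=0.2764
Bisect:
  x_lo=-3.0997 |R|=1.5871  x_hi=-0.1806 |R|=0.8348
  mid=-1.64012 |R|=0.27106 →hi
  mid=-2.36990 |R|=0.53426 →hi
  mid=-2.73479 |R|=0.92649 →hi
  mid=-2.91724 |R|=1.21785 →lo
  mid=-2.82601 |R|=1.06315 →lo
  mid=-2.78040 |R|=0.99265 →hi
  mid=-2.80321 |R|=1.02735 →lo
  ...
  [-2.78539,-2.78521] ⇒ x*=-2.7853
Stable set (-2.7853, 0).

z∈(-2.7853,0).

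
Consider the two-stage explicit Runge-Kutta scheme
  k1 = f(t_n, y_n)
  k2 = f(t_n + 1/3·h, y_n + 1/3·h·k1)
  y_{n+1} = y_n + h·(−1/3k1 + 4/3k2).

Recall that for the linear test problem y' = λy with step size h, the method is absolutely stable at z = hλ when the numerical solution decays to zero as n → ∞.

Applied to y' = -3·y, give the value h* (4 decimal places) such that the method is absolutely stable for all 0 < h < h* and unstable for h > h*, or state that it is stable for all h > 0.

(-2.2500,0); λ=-3 ⇒ h* = (9/4)/3 = 0.7500.

Set f=λy, z=hλ:
  k1=λy_n ⇒ h·k1=z·y_n;  k2=λ(1+1/3z)y_n ⇒ h·k2=z(1+1/3z)y_n
  y_{n+1}/y_n = 1 − 1/3z + 4/3z(1+1/3z) = 1 + z + 4/9z²
  R(z) = 1 + z + 4/9z².

Boundary: |R(x)|=1, x<0.
x=-1.54: |R|=0.5140
R=1: x+4/9x²=0 ⇒ x=−9/4=-2.2500; min R=1−1/(4·4/9)=0.4375>−1
Confirm numerically:
  x=-2.023: |R|=0.79590 <1
  x=-1.192: |R|=0.43950 <1
  x=-0.957: |R|=0.45004 <1
  x=-0.952: |R|=0.45080 <1
  x=-2.633: |R|=1.44820 >1
  x=-2.582: |R|=1.38099 >1
Interval (-2.2500, 0).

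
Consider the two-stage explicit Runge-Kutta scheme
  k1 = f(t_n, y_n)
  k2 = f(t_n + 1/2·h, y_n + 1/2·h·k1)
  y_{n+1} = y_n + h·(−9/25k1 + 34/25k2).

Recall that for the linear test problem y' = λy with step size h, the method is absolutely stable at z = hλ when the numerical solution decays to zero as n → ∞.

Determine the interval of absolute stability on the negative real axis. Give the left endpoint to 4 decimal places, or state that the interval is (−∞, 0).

With y'=λy (z=hλ):
  k1=λy_n ⇒ h·k1=z·y_n;  k2=λ(1+1/2z)y_n ⇒ h·k2=z(1+1/2z)y_n
  y_{n+1}/y_n = 1 − 9/25z + 34/25z(1+1/2z) = 1 + z + 17/25z²
  so R(z) = 1 + z + 17/25z².

Find x<0 with |R(x)|<1.
x=-0.8: |R|=0.6352
R=1: x+17/25x²=0 ⇒ x=−25/17=-1.4706; min R=1−1/(4·17/25)=0.6324>−1
Confirm numerically:
  x=-1.417: |R|=0.94836 <1
  x=-1.314: |R|=0.86009 <1
  x=-0.596: |R|=0.64555 <1
  x=-1.801: |R|=1.40465 >1
  x=-1.728: |R|=1.30247 >1
Interval (-1.4706, 0).

z∈(-1.4706,0).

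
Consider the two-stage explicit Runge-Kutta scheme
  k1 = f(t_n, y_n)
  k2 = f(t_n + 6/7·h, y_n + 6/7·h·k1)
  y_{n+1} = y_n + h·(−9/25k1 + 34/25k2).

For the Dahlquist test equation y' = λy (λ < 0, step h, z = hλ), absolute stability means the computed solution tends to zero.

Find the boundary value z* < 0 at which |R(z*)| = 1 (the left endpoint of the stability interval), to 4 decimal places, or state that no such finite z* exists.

z* = -0.8578.

Test eqn y'=λy, z=hλ:
  k1=λy_n ⇒ h·k1=z·y_n;  k2=λ(1+6/7z)y_n ⇒ h·k2=z(1+6/7z)y_n
  y_{n+1}/y_n = 1 − 9/25z + 34/25z(1+6/7z) = 1 + z + 204/175z²
  ⇒ R(z) = 1 + z + 204/175z².

Boundary: |R(x)|=1, x<0.
x=-1.72: |R|=2.7286
R=1: x+204/175x²=0 ⇒ x=−175/204=-0.8578; min R=1−1/(4·204/175)=0.7855>−1
Confirm numerically:
  x=-0.702: |R|=0.87247 <1
  x=-0.656: |R|=0.84565 <1
  x=-0.601: |R|=0.82006 <1
  x=-0.571: |R|=0.80907 <1
  x=-1.273: |R|=1.61607 >1
  x=-1.007: |R|=1.17509 >1
  x=-0.879: |R|=1.02168 >1
So |R|<1 on (-0.8578, 0).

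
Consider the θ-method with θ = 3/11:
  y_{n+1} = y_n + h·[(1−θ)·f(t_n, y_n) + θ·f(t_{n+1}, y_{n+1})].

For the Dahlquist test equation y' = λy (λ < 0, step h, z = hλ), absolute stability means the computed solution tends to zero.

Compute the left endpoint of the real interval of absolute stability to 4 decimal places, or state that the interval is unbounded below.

With y'=λy (z=hλ):
  y_{n+1} = y_n + z·[8/11·y_n + 3/11·y_{n+1}] ⇒ (1 − 3/11z)y_{n+1} = (1 + 8/11z)y_n
  so R(z) = (1 + 8/11z)/(1 − 3/11z).

Boundary: |R(x)|=1, x<0.
x=-1.31: |R|=0.0348
R=−1: 1+8/11x = −1+3/11x ⇒ -5/11x=2 ⇒ x=2/(-5/11)=-4.4000
Confirm numerically:
  x=-4.341: |R|=0.98772 <1
  x=-2.422: |R|=0.45856 <1
  x=-2.192: |R|=0.37187 <1
  x=-4.770: |R|=1.07309 >1
  x=-4.735: |R|=1.06646 >1
Stable set (-4.4000, 0).

left endpoint -4.4000.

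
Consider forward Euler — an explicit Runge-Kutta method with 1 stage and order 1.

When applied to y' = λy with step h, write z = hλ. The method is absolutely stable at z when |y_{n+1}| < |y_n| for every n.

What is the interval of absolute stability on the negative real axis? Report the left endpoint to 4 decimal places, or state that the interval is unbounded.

z∈(-2.0000,0).

With y'=λy (z=hλ):
  order 1, 1-stage ⇒ R(z)=1+z
  (e.g. R(-1.19)=-0.19000, |R|=0.19000)

Find x<0 with |R(x)|<1.
x=-1.19: |R|=0.1900
|R(-1.78)|=0.7800 |R(-1.67)|=0.6700 |R(-0.79)|=0.2100
Bisect:
  x_lo=-2.7143 |R|=1.7143  x_hi=-0.3222 |R|=0.6778
  mid=-1.51825 |R|=0.51825 →hi
  mid=-2.11628 |R|=1.11628 →lo
  mid=-1.81726 |R|=0.81726 →hi
  mid=-1.96677 |R|=0.96677 →hi
  mid=-2.04152 |R|=1.04152 →lo
  mid=-2.00415 |R|=1.00415 →lo
  mid=-1.98546 |R|=0.98546 →hi
  mid=-1.99480 |R|=0.99480 →hi
  ...
  [-2.00006,-1.99991] ⇒ x*=-2.0000
Stable set (-2.0000, 0).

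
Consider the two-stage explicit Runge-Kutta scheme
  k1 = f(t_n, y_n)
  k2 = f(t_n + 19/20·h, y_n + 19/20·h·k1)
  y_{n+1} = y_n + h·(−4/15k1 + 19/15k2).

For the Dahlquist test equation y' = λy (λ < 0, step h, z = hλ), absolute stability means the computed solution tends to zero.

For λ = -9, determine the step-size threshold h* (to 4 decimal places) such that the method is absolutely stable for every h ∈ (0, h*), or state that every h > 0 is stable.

Set f=λy, z=hλ:
  k1=λy_n ⇒ h·k1=z·y_n;  k2=λ(1+19/20z)y_n ⇒ h·k2=z(1+19/20z)y_n
  y_{n+1}/y_n = 1 − 4/15z + 19/15z(1+19/20z) = 1 + z + 361/300z²
  so R(z) = 1 + z + 361/300z².

Boundary: |R(x)|=1, x<0.
x=-0.97: |R|=1.1622
R=1: x+361/300x²=0 ⇒ x=−300/361=-0.8310; min R=1−1/(4·361/300)=0.7922>−1
Confirm numerically:
  x=-0.601: |R|=0.83365 <1
  x=-0.364: |R|=0.79544 <1
  x=-0.343: |R|=0.79857 <1
  x=-1.157: |R|=1.45384 >1
  x=-0.867: |R|=1.03753 >1
So |R|<1 on (-0.8310, 0).

(-0.8310,0); λ=-9 ⇒ h* = (300/361)/9 = 0.0923.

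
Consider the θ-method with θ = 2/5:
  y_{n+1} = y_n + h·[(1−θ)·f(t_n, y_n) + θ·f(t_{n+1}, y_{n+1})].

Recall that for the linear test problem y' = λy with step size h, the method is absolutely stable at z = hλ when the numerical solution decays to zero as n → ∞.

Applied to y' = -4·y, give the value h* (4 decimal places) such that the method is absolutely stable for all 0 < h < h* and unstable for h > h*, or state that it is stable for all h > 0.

On y'=λy, z=hλ:
  y_{n+1} = y_n + z·[3/5·y_n + 2/5·y_{n+1}] ⇒ (1 − 2/5z)y_{n+1} = (1 + 3/5z)y_n
  ⇒ R(z) = (1 + 3/5z)/(1 − 2/5z).

Find x<0 with |R(x)|<1.
x=-1.05: |R|=0.2606
R=−1: 1+3/5x = −1+2/5x ⇒ -1/5x=2 ⇒ x=2/(-1/5)=-10.0000
Confirm numerically:
  x=-9.789: |R|=0.99142 <1
  x=-4.676: |R|=0.62904 <1
  x=-4.421: |R|=0.59695 <1
  x=-4.191: |R|=0.56591 <1
  x=-10.579: |R|=1.02213 >1
  x=-10.346: |R|=1.01347 >1
  x=-10.047: |R|=1.00187 >1
Interval (-10.0000, 0).

(-10.0000,0); λ=-4 ⇒ h* = (10)/4 = 2.5000.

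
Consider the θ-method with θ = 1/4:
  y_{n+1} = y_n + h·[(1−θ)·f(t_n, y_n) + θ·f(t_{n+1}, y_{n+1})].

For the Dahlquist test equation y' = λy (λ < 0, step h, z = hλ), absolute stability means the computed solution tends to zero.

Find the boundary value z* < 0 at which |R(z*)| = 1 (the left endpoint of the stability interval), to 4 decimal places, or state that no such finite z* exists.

Set f=λy, z=hλ:
  y_{n+1} = y_n + z·[3/4·y_n + 1/4·y_{n+1}] ⇒ (1 − 1/4z)y_{n+1} = (1 + 3/4z)y_n
  Hence R(z) = (1 + 3/4z)/(1 − 1/4z).

Find x<0 with |R(x)|<1.
x=-0.71: |R|=0.3970
R=−1: 1+3/4x = −1+1/4x ⇒ -1/2x=2 ⇒ x=2/(-1/2)=-4.0000
Confirm numerically:
  x=-2.556: |R|=0.55949 <1
  x=-2.405: |R|=0.50195 <1
  x=-4.332: |R|=1.07969 >1
  x=-4.044: |R|=1.01094 >1
Stable set (-4.0000, 0).

z* = -4.0000.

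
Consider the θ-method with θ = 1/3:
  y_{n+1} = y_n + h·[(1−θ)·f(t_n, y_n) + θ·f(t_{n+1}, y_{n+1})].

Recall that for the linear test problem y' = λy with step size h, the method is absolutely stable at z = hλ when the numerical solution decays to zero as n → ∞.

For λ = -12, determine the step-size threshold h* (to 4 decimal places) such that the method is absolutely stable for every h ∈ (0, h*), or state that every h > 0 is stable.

(-6.0000,0); λ=-12 ⇒ h* = (6)/12 = 0.5000.

Set f=λy, z=hλ:
  y_{n+1} = y_n + z·[2/3·y_n + 1/3·y_{n+1}] ⇒ (1 − 1/3z)y_{n+1} = (1 + 2/3z)y_n
  so R(z) = (1 + 2/3z)/(1 − 1/3z).

Need |R(x)|<1, x<0.
x=-0.46: |R|=0.6012
R=−1: 1+2/3x = −1+1/3x ⇒ -1/3x=2 ⇒ x=2/(-1/3)=-6.0000
Confirm numerically:
  x=-4.583: |R|=0.81313 <1
  x=-3.300: |R|=0.57143 <1
  x=-2.990: |R|=0.49750 <1
  x=-2.489: |R|=0.36036 <1
  x=-6.493: |R|=1.05193 >1
  x=-6.293: |R|=1.03153 >1
  x=-6.195: |R|=1.02121 >1
Interval (-6.0000, 0).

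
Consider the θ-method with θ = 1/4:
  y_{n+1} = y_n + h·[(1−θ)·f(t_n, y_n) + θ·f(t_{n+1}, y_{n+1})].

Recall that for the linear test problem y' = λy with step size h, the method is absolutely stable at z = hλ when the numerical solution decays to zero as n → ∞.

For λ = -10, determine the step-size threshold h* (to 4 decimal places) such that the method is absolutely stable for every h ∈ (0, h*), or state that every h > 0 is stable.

On y'=λy, z=hλ:
  y_{n+1} = y_n + z·[3/4·y_n + 1/4·y_{n+1}] ⇒ (1 − 1/4z)y_{n+1} = (1 + 3/4z)y_n
  Hence R(z) = (1 + 3/4z)/(1 − 1/4z).

Find x<0 with |R(x)|<1.
x=-0.63: |R|=0.4557
R=−1: 1+3/4x = −1+1/4x ⇒ -1/2x=2 ⇒ x=2/(-1/2)=-4.0000
Confirm numerically:
  x=-3.812: |R|=0.95187 <1
  x=-3.673: |R|=0.91477 <1
  x=-2.101: |R|=0.37748 <1
  x=-1.691: |R|=0.18854 <1
  x=-4.457: |R|=1.10808 >1
  x=-4.392: |R|=1.09342 >1
Interval (-4.0000, 0).

(-4.0000,0); λ=-10 ⇒ h* = (4)/10 = 0.4000.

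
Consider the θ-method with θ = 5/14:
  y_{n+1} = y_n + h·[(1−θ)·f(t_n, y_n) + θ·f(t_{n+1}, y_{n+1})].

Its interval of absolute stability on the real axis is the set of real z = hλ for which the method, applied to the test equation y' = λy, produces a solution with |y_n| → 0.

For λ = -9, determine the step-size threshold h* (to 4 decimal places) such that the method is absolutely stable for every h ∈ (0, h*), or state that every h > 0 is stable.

(-7.0000,0); λ=-9 ⇒ h* = (7)/9 = 0.7778.

Test eqn y'=λy, z=hλ:
  y_{n+1} = y_n + z·[9/14·y_n + 5/14·y_{n+1}] ⇒ (1 − 5/14z)y_{n+1} = (1 + 9/14z)y_n
  R(z) = (1 + 9/14z)/(1 − 5/14z).

Boundary: |R(x)|=1, x<0.
x=-0.9: |R|=0.3189
R=−1: 1+9/14x = −1+5/14x ⇒ -2/7x=2 ⇒ x=2/(-2/7)=-7.0000
Confirm numerically:
  x=-6.470: |R|=0.95426 <1
  x=-6.241: |R|=0.93284 <1
  x=-4.749: |R|=0.76145 <1
  x=-3.020: |R|=0.45292 <1
  x=-7.533: |R|=1.04127 >1
  x=-7.520: |R|=1.04031 >1
  x=-7.302: |R|=1.02392 >1
Stable set (-7.0000, 0).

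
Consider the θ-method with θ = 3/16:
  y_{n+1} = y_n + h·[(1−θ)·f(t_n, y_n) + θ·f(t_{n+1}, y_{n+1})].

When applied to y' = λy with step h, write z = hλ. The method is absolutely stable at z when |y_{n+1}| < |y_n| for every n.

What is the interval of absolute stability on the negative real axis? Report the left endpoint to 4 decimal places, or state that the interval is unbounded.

(-3.2000, 0).

Test eqn y'=λy, z=hλ:
  y_{n+1} = y_n + z·[13/16·y_n + 3/16·y_{n+1}] ⇒ (1 − 3/16z)y_{n+1} = (1 + 13/16z)y_n
  Hence R(z) = (1 + 13/16z)/(1 − 3/16z).

Boundary: |R(x)|=1, x<0.
x=-0.4: |R|=0.6279
R=−1: 1+13/16x = −1+3/16x ⇒ -5/8x=2 ⇒ x=2/(-5/8)=-3.2000
Confirm numerically:
  x=-2.365: |R|=0.63845 <1
  x=-1.793: |R|=0.34188 <1
  x=-1.430: |R|=0.12765 <1
  x=-1.301: |R|=0.04587 <1
  x=-3.626: |R|=1.15849 >1
  x=-3.482: |R|=1.10663 >1
  x=-3.267: |R|=1.02597 >1
Interval (-3.2000, 0).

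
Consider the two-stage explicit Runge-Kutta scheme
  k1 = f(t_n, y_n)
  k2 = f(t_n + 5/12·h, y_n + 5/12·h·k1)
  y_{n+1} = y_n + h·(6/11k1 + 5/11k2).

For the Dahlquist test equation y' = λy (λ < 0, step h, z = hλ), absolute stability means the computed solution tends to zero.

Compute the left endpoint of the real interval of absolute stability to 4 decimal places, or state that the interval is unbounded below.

On y'=λy, z=hλ:
  k1=λy_n ⇒ h·k1=z·y_n;  k2=λ(1+5/12z)y_n ⇒ h·k2=z(1+5/12z)y_n
  y_{n+1}/y_n = 1 + 6/11z + 5/11z(1+5/12z) = 1 + z + 25/132z²
  R(z) = 1 + z + 25/132z².

Find x<0 with |R(x)|<1.
x=-0.39: |R|=0.6388
R=1: x+25/132x²=0 ⇒ x=−132/25=-5.2800; min R=1−1/(4·25/132)=-0.3200>−1
Confirm numerically:
  x=-4.917: |R|=0.66196 <1
  x=-3.804: |R|=0.06339 <1
  x=-3.514: |R|=0.17533 <1
  x=-3.098: |R|=0.28027 <1
  x=-5.845: |R|=1.62546 >1
  x=-5.637: |R|=1.38114 >1
  x=-5.537: |R|=1.26951 >1
So |R|<1 on (-5.2800, 0).

z* = -5.2800.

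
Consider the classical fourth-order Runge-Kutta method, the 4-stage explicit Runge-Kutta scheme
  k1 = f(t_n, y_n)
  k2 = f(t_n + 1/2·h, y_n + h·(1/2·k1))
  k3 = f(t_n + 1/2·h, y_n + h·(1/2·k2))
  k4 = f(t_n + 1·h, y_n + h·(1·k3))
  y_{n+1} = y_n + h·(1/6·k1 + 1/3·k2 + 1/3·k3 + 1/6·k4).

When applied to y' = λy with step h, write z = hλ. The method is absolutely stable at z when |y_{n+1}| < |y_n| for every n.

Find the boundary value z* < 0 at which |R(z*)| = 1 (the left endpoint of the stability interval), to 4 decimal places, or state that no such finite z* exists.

z* = -2.7853.

With y'=λy (z=hλ):
  order 4, 4-stage ⇒ R(z)=1+z+z^2/2+z^3/6+z^4/24
  (e.g. R(-1.37)=0.28667, |R|=0.28667)

Need |R(x)|<1, x<0.
x=-1.37: |R|=0.2867
|R(-2.87)|=1.1354 |R(-1.9)|=0.3048 |R(-0.9)|=0.4108
Bisect:
  x_lo=-3.2502 |R|=1.9591  x_hi=-0.3473 |R|=0.7066
  mid=-1.79878 |R|=0.28522 →hi
  mid=-2.52451 |R|=0.67293 →hi
  mid=-2.88737 |R|=1.16513 →lo
  mid=-2.70594 |R|=0.88681 →hi
  mid=-2.79666 |R|=1.01727 →lo
  mid=-2.75130 |R|=0.94995 →hi
  mid=-2.77398 |R|=0.98307 →hi
  mid=-2.78532 |R|=1.00004 →lo
  ...
  [-2.78532,-2.78514] ⇒ x*=-2.7853
So |R|<1 on (-2.7853, 0).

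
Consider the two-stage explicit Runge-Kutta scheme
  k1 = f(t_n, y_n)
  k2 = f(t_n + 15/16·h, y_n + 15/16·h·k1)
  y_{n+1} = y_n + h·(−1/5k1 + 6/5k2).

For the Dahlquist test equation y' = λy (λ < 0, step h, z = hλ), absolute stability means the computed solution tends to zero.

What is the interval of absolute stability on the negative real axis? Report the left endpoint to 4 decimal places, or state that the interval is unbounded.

z∈(-0.8889,0).

On y'=λy, z=hλ:
  k1=λy_n ⇒ h·k1=z·y_n;  k2=λ(1+15/16z)y_n ⇒ h·k2=z(1+15/16z)y_n
  y_{n+1}/y_n = 1 − 1/5z + 6/5z(1+15/16z) = 1 + z + 9/8z²
  Hence R(z) = 1 + z + 9/8z².

Boundary: |R(x)|=1, x<0.
x=-1.16: |R|=1.3538
R=1: x+9/8x²=0 ⇒ x=−8/9=-0.8889; min R=1−1/(4·9/8)=0.7778>−1
Confirm numerically:
  x=-0.698: |R|=0.85010 <1
  x=-0.614: |R|=0.81012 <1
  x=-0.468: |R|=0.77840 <1
  x=-1.080: |R|=1.23220 >1
  x=-0.946: |R|=1.06078 >1
Stable set (-0.8889, 0).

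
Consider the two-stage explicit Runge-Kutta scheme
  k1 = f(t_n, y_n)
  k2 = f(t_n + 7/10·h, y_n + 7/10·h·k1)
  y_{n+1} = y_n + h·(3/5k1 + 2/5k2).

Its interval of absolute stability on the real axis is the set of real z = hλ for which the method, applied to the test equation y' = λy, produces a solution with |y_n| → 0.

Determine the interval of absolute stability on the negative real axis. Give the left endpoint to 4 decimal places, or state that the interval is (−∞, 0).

With y'=λy (z=hλ):
  k1=λy_n ⇒ h·k1=z·y_n;  k2=λ(1+7/10z)y_n ⇒ h·k2=z(1+7/10z)y_n
  y_{n+1}/y_n = 1 + 3/5z + 2/5z(1+7/10z) = 1 + z + 7/25z²
  ⇒ R(z) = 1 + z + 7/25z².

Boundary: |R(x)|=1, x<0.
x=-1.23: |R|=0.1936
R=1: x+7/25x²=0 ⇒ x=−25/7=-3.5714; min R=1−1/(4·7/25)=0.1071>−1
Confirm numerically:
  x=-3.545: |R|=0.97377 <1
  x=-3.354: |R|=0.79581 <1
  x=-2.912: |R|=0.46233 <1
  x=-2.503: |R|=0.25120 <1
  x=-3.939: |R|=1.40540 >1
  x=-3.706: |R|=1.13964 >1
  x=-3.674: |R|=1.10552 >1
So |R|<1 on (-3.5714, 0).

(-3.5714, 0).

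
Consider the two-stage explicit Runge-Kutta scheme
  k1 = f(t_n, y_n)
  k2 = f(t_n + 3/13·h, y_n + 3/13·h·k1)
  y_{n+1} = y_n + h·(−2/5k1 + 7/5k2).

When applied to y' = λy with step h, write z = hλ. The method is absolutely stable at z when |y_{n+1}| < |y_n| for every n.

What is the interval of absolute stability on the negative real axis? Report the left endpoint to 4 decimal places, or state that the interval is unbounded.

Set f=λy, z=hλ:
  k1=λy_n ⇒ h·k1=z·y_n;  k2=λ(1+3/13z)y_n ⇒ h·k2=z(1+3/13z)y_n
  y_{n+1}/y_n = 1 − 2/5z + 7/5z(1+3/13z) = 1 + z + 21/65z²
  R(z) = 1 + z + 21/65z².

Solve |R(x)|<1 on ℝ⁻.
x=-0.8: |R|=0.4068
R=1: x+21/65x²=0 ⇒ x=−65/21=-3.0952; min R=1−1/(4·21/65)=0.2262>−1
Confirm numerically:
  x=-2.773: |R|=0.71131 <1
  x=-2.471: |R|=0.50166 <1
  x=-2.325: |R|=0.42143 <1
  x=-1.854: |R|=0.25652 <1
  x=-3.588: |R|=1.57121 >1
  x=-3.387: |R|=1.31926 >1
  x=-3.157: |R|=1.06299 >1
Interval (-3.0952, 0).

(-3.0952, 0).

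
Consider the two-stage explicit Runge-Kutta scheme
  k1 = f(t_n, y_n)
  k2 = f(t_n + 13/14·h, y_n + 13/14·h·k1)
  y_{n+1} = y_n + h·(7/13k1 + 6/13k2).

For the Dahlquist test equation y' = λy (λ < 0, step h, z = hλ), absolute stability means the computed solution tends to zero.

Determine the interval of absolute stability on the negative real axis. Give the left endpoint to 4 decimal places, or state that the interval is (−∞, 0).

z∈(-2.3333,0).

With y'=λy (z=hλ):
  k1=λy_n ⇒ h·k1=z·y_n;  k2=λ(1+13/14z)y_n ⇒ h·k2=z(1+13/14z)y_n
  y_{n+1}/y_n = 1 + 7/13z + 6/13z(1+13/14z) = 1 + z + 3/7z²
  R(z) = 1 + z + 3/7z².

Find x<0 with |R(x)|<1.
x=-1.27: |R|=0.4212
R=1: x+3/7x²=0 ⇒ x=−7/3=-2.3333; min R=1−1/(4·3/7)=0.4167>−1
Confirm numerically:
  x=-2.297: |R|=0.96423 <1
  x=-1.969: |R|=0.69255 <1
  x=-1.478: |R|=0.45821 <1
  x=-1.178: |R|=0.41672 <1
  x=-2.675: |R|=1.39170 >1
  x=-2.413: |R|=1.08239 >1
Stable set (-2.3333, 0).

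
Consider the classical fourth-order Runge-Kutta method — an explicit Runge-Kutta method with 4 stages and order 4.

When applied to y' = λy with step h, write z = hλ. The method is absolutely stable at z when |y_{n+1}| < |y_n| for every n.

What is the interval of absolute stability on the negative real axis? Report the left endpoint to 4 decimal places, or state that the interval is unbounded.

z∈(-2.7853,0).

Set f=λy, z=hλ:
  order 4, 4-stage ⇒ R(z)=1+z+z^2/2+z^3/6+z^4/24
  (e.g. R(-0.69)=0.50274, |R|=0.50274)

Need |R(x)|<1, x<0.
x=-0.69: |R|=0.5027
|R(-3.07)|=1.5212 |R(-2.48)|=0.6292 |R(-0.71)|=0.4930
Bisect:
  x_lo=-3.6207 |R|=3.1839  x_hi=-0.1960 |R|=0.8220
  mid=-1.90837 |R|=0.30686 →hi
  mid=-2.76454 |R|=0.96915 →hi
  mid=-3.19262 |R|=1.80906 →lo
  mid=-2.97858 |R|=1.33273 →lo
  mid=-2.87156 |R|=1.13804 →lo
  mid=-2.81805 |R|=1.05052 →lo
  mid=-2.79129 |R|=1.00908 →lo
  mid=-2.77792 |R|=0.98893 →hi
  mid=-2.78460 |R|=0.99896 →hi
  mid=-2.78795 |R|=1.00401 →lo
  ...
  [-2.78544,-2.78523] ⇒ x*=-2.7853
Stable set (-2.7853, 0).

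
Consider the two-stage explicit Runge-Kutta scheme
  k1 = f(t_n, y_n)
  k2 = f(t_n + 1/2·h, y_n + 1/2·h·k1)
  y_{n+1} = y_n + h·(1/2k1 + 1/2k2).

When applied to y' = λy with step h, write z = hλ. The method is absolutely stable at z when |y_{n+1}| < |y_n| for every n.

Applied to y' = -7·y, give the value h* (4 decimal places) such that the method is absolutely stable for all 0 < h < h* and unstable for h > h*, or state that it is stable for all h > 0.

(-4.0000,0); λ=-7 ⇒ h* = (4)/7 = 0.5714.

With y'=λy (z=hλ):
  k1=λy_n ⇒ h·k1=z·y_n;  k2=λ(1+1/2z)y_n ⇒ h·k2=z(1+1/2z)y_n
  y_{n+1}/y_n = 1 + 1/2z + 1/2z(1+1/2z) = 1 + z + 1/4z²
  so R(z) = 1 + z + 1/4z².

Find x<0 with |R(x)|<1.
x=-0.9: |R|=0.3025
R=1: x+1/4x²=0 ⇒ x=−4=-4.0000; min R=1−1/(4·1/4)=0.0000>−1
Confirm numerically:
  x=-3.286: |R|=0.41345 <1
  x=-2.760: |R|=0.14440 <1
  x=-1.998: |R|=0.00000 <1
  x=-4.464: |R|=1.51782 >1
  x=-4.257: |R|=1.27351 >1
So |R|<1 on (-4.0000, 0).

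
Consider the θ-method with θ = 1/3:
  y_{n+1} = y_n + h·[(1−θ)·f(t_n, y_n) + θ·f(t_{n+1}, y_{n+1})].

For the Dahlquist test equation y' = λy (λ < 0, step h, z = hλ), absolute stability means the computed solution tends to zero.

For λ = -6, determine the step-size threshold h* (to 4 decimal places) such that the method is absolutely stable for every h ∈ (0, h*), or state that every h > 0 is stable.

(-6.0000,0); λ=-6 ⇒ h* = (6)/6 = 1.0000.

Test eqn y'=λy, z=hλ:
  y_{n+1} = y_n + z·[2/3·y_n + 1/3·y_{n+1}] ⇒ (1 − 1/3z)y_{n+1} = (1 + 2/3z)y_n
  so R(z) = (1 + 2/3z)/(1 − 1/3z).

Solve |R(x)|<1 on ℝ⁻.
x=-1.78: |R|=0.1172
R=−1: 1+2/3x = −1+1/3x ⇒ -1/3x=2 ⇒ x=2/(-1/3)=-6.0000
Confirm numerically:
  x=-4.952: |R|=0.86821 <1
  x=-4.670: |R|=0.82660 <1
  x=-2.899: |R|=0.47432 <1
  x=-6.590: |R|=1.06152 >1
  x=-6.112: |R|=1.01229 >1
  x=-6.071: |R|=1.00783 >1
Stable set (-6.0000, 0).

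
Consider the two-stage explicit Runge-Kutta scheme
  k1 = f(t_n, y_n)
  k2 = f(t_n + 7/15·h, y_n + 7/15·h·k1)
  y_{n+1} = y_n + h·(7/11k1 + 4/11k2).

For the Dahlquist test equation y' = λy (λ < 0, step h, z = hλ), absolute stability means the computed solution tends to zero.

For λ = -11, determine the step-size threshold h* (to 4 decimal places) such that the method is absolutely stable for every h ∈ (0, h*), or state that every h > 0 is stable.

(-5.8929,0); λ=-11 ⇒ h* = (165/28)/11 = 0.5357.

On y'=λy, z=hλ:
  k1=λy_n ⇒ h·k1=z·y_n;  k2=λ(1+7/15z)y_n ⇒ h·k2=z(1+7/15z)y_n
  y_{n+1}/y_n = 1 + 7/11z + 4/11z(1+7/15z) = 1 + z + 28/165z²
  Hence R(z) = 1 + z + 28/165z².

Solve |R(x)|<1 on ℝ⁻.
x=-0.7: |R|=0.3832
R=1: x+28/165x²=0 ⇒ x=−165/28=-5.8929; min R=1−1/(4·28/165)=-0.4732>−1
Confirm numerically:
  x=-4.694: |R|=0.04504 <1
  x=-4.429: |R|=0.10022 <1
  x=-4.400: |R|=0.11467 <1
  x=-2.993: |R|=0.47285 <1
  x=-6.458: |R|=1.61934 >1
  x=-6.178: |R|=1.29894 >1
  x=-6.127: |R|=1.24345 >1
Interval (-5.8929, 0).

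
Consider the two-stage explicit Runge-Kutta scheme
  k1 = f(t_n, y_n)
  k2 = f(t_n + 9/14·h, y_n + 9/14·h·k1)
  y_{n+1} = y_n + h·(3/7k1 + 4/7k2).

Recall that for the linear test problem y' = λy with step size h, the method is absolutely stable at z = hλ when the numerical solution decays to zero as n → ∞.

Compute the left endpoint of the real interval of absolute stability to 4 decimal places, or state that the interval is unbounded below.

z* = -2.7222.

Set f=λy, z=hλ:
  k1=λy_n ⇒ h·k1=z·y_n;  k2=λ(1+9/14z)y_n ⇒ h·k2=z(1+9/14z)y_n
  y_{n+1}/y_n = 1 + 3/7z + 4/7z(1+9/14z) = 1 + z + 18/49z²
  ⇒ R(z) = 1 + z + 18/49z².

Solve |R(x)|<1 on ℝ⁻.
x=-1.09: |R|=0.3464
R=1: x+18/49x²=0 ⇒ x=−49/18=-2.7222; min R=1−1/(4·18/49)=0.3194>−1
Confirm numerically:
  x=-2.577: |R|=0.86252 <1
  x=-2.167: |R|=0.55802 <1
  x=-1.693: |R|=0.35991 <1
  x=-3.019: |R|=1.32913 >1
  x=-3.014: |R|=1.32305 >1
  x=-2.743: |R|=1.02094 >1
So |R|<1 on (-2.7222, 0).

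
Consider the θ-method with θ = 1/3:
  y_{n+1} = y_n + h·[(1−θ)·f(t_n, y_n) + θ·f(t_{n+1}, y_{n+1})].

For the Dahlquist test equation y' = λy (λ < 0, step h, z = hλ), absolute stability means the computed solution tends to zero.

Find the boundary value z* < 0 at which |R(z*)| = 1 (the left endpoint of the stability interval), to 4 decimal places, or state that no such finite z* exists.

Set f=λy, z=hλ:
  y_{n+1} = y_n + z·[2/3·y_n + 1/3·y_{n+1}] ⇒ (1 − 1/3z)y_{n+1} = (1 + 2/3z)y_n
  R(z) = (1 + 2/3z)/(1 − 1/3z).

Need |R(x)|<1, x<0.
x=-1.7: |R|=0.0851
R=−1: 1+2/3x = −1+1/3x ⇒ -1/3x=2 ⇒ x=2/(-1/3)=-6.0000
Confirm numerically:
  x=-5.708: |R|=0.96647 <1
  x=-5.371: |R|=0.92486 <1
  x=-5.298: |R|=0.91540 <1
  x=-6.345: |R|=1.03692 >1
  x=-6.092: |R|=1.01012 >1
Interval (-6.0000, 0).

left endpoint -6.0000.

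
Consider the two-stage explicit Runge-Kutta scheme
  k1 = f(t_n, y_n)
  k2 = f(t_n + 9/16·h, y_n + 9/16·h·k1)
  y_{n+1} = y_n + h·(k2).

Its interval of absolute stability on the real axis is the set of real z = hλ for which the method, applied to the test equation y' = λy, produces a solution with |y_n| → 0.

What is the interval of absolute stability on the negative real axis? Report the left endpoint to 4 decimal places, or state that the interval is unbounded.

Set f=λy, z=hλ:
  k1=λy_n ⇒ h·k1=z·y_n;  k2=λ(1+9/16z)y_n ⇒ h·k2=z(1+9/16z)y_n
  y_{n+1}/y_n = 1 + z(1+9/16z) = 1 + z + 9/16z²
  so R(z) = 1 + z + 9/16z².

Solve |R(x)|<1 on ℝ⁻.
x=-1.63: |R|=0.8645
R=1: x+9/16x²=0 ⇒ x=−16/9=-1.7778; min R=1−1/(4·9/16)=0.5556>−1
Confirm numerically:
  x=-1.592: |R|=0.83364 <1
  x=-1.476: |R|=0.74945 <1
  x=-0.873: |R|=0.55570 <1
  x=-2.226: |R|=1.56123 >1
  x=-1.853: |R|=1.07841 >1
Stable set (-1.7778, 0).

z∈(-1.7778,0).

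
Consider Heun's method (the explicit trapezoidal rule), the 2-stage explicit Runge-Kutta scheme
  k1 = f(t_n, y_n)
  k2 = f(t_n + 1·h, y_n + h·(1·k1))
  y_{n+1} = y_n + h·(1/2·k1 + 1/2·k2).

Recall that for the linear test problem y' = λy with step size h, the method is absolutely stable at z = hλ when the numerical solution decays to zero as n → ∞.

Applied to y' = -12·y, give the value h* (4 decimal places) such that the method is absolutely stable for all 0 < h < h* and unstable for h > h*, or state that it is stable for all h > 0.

(-2.0000,0); λ=-12 ⇒ h* = 0.1667.

Test eqn y'=λy, z=hλ:
  order 2, 2-stage ⇒ R(z)=1+z+z^2/2
  (e.g. R(-1.09)=0.50405, |R|=0.50405)

Find x<0 with |R(x)|<1.
x=-1.09: |R|=0.5040
|R(-2.2)|=1.2200 |R(-0.74)|=0.5338 |R(-0.62)|=0.5722
Bisect:
  x_lo=-2.4625 |R|=1.5694  x_hi=-0.0849 |R|=0.9187
  mid=-1.27368 |R|=0.53745 →hi
  mid=-1.86808 |R|=0.87678 →hi
  mid=-2.16528 |R|=1.17894 →lo
  mid=-2.01668 |R|=1.01682 →lo
  mid=-1.94238 |R|=0.94404 →hi
  mid=-1.97953 |R|=0.97974 →hi
  mid=-1.99811 |R|=0.99811 →hi
  mid=-2.00739 |R|=1.00742 →lo
  mid=-2.00275 |R|=1.00275 →lo
  ...
  [-2.00014,-1.99999] ⇒ x*=-2.0000
So |R|<1 on (-2.0000, 0).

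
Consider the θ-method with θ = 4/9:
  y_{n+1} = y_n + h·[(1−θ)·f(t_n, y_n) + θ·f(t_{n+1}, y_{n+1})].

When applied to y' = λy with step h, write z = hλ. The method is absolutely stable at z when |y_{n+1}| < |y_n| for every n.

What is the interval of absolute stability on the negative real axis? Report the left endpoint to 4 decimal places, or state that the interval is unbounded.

(-18.0000, 0).

Test eqn y'=λy, z=hλ:
  y_{n+1} = y_n + z·[5/9·y_n + 4/9·y_{n+1}] ⇒ (1 − 4/9z)y_{n+1} = (1 + 5/9z)y_n
  so R(z) = (1 + 5/9z)/(1 − 4/9z).

Solve |R(x)|<1 on ℝ⁻.
x=-0.81: |R|=0.4044
R=−1: 1+5/9x = −1+4/9x ⇒ -1/9x=2 ⇒ x=2/(-1/9)=-18.0000
Confirm numerically:
  x=-15.382: |R|=0.96288 <1
  x=-10.794: |R|=0.86189 <1
  x=-10.271: |R|=0.84568 <1
  x=-9.160: |R|=0.80631 <1
  x=-18.308: |R|=1.00375 >1
  x=-18.057: |R|=1.00070 >1
So |R|<1 on (-18.0000, 0).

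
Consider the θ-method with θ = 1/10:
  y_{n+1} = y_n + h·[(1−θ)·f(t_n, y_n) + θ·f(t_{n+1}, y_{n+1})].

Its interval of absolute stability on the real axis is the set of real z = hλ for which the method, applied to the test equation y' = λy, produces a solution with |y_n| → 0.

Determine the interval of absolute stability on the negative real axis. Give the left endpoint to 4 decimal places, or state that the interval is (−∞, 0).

On y'=λy, z=hλ:
  y_{n+1} = y_n + z·[9/10·y_n + 1/10·y_{n+1}] ⇒ (1 − 1/10z)y_{n+1} = (1 + 9/10z)y_n
  ⇒ R(z) = (1 + 9/10z)/(1 − 1/10z).

Find x<0 with |R(x)|<1.
x=-0.58: |R|=0.4518
R=−1: 1+9/10x = −1+1/10x ⇒ -4/5x=2 ⇒ x=2/(-4/5)=-2.5000
Confirm numerically:
  x=-2.435: |R|=0.95818 <1
  x=-2.142: |R|=0.76412 <1
  x=-1.862: |R|=0.56972 <1
  x=-1.075: |R|=0.02935 <1
  x=-2.716: |R|=1.13589 >1
  x=-2.648: |R|=1.09361 >1
So |R|<1 on (-2.5000, 0).

(-2.5000, 0).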